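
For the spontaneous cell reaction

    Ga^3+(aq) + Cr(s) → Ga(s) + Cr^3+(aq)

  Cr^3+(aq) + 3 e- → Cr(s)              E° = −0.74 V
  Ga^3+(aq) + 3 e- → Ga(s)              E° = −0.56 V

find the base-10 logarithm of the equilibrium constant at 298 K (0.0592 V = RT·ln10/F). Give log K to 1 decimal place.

log K = 9.1

The Ga³⁺/Ga couple is reduced (cathode); E°cell = −0.56 − (−0.74) = +0.18 V with n = 3.
At equilibrium E = 0, so log K = nE°cell / 0.0592 = (3)(+0.18) / 0.0592 = 9.1.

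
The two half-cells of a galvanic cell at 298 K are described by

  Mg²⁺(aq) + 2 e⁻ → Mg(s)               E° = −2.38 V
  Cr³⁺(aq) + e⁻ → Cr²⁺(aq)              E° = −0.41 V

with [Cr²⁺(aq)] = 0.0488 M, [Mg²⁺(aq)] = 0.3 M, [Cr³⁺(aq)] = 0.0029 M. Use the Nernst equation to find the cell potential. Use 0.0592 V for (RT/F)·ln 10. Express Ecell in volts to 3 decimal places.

Since E°(Cr³⁺/Cr²⁺) > E°(Mg²⁺/Mg), Cr³⁺/Cr²⁺ serves as the cathode.
E°cell = E°cat − E°an = −0.41 − (−2.38) = +1.97 V; n = 2.
The balanced reaction is 2 Cr³⁺(aq) + Mg(s) → 2 Cr²⁺(aq) + Mg²⁺(aq), so Q = ([Cr²⁺(aq)]^2·[Mg²⁺(aq)]) / [Cr³⁺(aq)]^2 = 85 and log Q = 1.929.
Applying E = E° − (RT ln10/nF)·log Q gives +1.97 − (0.0592/2)(1.929) = +1.913 V.

+1.913 V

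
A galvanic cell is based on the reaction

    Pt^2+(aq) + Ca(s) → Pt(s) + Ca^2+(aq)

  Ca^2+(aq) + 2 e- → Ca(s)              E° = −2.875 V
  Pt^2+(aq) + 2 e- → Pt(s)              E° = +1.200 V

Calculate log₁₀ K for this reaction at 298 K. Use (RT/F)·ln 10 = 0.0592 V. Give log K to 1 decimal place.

log K = 137.7

The Pt²⁺/Pt couple is reduced (cathode); E°cell = +1.200 − (−2.875) = +4.075 V with n = 2.
At equilibrium E = 0, so log K = nE°cell / 0.0592 = (2)(+4.075) / 0.0592 = 137.7.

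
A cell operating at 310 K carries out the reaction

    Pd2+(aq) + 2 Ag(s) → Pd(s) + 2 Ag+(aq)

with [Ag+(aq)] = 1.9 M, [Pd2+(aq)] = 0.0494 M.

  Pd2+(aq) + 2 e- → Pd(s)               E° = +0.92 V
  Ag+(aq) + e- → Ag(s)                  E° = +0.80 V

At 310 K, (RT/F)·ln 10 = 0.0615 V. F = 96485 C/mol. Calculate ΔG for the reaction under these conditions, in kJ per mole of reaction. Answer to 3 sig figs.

−12.1 kJ/mol

With Pd²⁺/Pd reduced at the cathode, E°cell = +0.92 − (+0.80) = +0.12 V and n = 2.
Q = [Ag+(aq)]^2 / [Pd2+(aq)] = 73.1, so log Q = 1.864 and E = +0.12 − (0.0615/2)(1.864) = +0.0627 V.
Then ΔG = −nFE = −2 × 96485 × +0.0627 J/mol = −12.1 kJ/mol.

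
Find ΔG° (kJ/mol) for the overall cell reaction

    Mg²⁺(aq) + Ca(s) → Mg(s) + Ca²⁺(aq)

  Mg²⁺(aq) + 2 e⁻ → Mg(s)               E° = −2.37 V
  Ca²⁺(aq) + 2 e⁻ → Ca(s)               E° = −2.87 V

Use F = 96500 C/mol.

−96.5 kJ/mol

In the reaction as written Mg²⁺(aq) is reduced, so the Mg²⁺/Mg couple is the cathode and Ca²⁺/Ca is the anode.
E°cell = −2.37 − (−2.87) = +0.50 V; balancing electrons gives n = 2.
ΔG° = −nFE°cell = −(2)(96500)(+0.50) J/mol = −96.5 kJ/mol.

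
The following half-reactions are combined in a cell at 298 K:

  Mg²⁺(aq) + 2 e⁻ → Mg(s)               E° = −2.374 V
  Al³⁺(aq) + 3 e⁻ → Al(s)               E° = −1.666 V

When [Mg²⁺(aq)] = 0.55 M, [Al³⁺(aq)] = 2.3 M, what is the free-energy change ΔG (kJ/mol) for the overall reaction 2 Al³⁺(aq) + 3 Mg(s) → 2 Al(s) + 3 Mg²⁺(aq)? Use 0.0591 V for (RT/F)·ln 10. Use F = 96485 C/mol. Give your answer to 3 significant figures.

E°cell = −1.666 − (−2.374) = +0.708 V; the balanced reaction transfers n = 6 electrons.
The reaction quotient is [Mg²⁺(aq)]^3 / [Al³⁺(aq)]^2 = 0.0315; by Nernst, E = +0.708 − (0.0591/6)(−1.502) = +0.7228 V.
ΔG = −nFE = −(6)(96485)(+0.7228) J/mol = −418 kJ/mol.

−418 kJ/mol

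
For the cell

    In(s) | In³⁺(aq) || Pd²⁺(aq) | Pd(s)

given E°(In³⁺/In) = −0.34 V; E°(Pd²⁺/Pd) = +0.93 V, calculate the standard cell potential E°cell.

By convention the left-hand electrode in cell notation is the anode (oxidation) and the right-hand electrode is the cathode (reduction).
E°cell = E°(right) − E°(left) = +0.93 − (−0.34) = +1.27 V.

+1.27 V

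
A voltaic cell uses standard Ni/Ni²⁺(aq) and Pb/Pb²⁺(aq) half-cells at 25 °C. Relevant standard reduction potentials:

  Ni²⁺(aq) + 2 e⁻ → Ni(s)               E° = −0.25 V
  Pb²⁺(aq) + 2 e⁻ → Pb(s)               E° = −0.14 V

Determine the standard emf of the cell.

+0.11 V

The Pb²⁺/Pb couple has the higher E°, so Pb ion is reduced (cathode) and Ni is oxidized (anode).
E°cell = E°(cathode) − E°(anode) = −0.14 − (−0.25) = +0.11 V.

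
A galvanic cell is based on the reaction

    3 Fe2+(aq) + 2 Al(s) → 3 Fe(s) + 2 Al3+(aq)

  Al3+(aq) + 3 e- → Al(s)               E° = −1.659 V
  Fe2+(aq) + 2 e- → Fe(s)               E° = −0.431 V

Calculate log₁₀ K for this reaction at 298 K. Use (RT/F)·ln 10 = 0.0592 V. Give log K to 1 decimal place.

log K = 124.5

The Fe²⁺/Fe couple is reduced (cathode); E°cell = −0.431 − (−1.659) = +1.228 V with n = 6.
At equilibrium E = 0, so log K = nE°cell / 0.0592 = (6)(+1.228) / 0.0592 = 124.5.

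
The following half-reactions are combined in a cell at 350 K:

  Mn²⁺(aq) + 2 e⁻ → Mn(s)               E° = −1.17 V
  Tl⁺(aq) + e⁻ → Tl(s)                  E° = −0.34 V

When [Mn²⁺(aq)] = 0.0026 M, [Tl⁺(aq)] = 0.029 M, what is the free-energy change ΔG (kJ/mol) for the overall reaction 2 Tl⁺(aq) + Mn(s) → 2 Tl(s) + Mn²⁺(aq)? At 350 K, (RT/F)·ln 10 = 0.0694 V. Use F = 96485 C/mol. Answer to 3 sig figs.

−157 kJ/mol

The standard cell potential is −0.34 − (−1.17) = +0.83 V, with n = 2 electrons in the balanced equation.
The reaction quotient is [Mn²⁺(aq)] / [Tl⁺(aq)]^2 = 3.09; by Nernst, E = +0.83 − (0.0694/2)(0.490) = +0.8130 V.
Finally ΔG = −nFE = −(2)(96485 C/mol)(+0.8130 V) = −157 kJ/mol.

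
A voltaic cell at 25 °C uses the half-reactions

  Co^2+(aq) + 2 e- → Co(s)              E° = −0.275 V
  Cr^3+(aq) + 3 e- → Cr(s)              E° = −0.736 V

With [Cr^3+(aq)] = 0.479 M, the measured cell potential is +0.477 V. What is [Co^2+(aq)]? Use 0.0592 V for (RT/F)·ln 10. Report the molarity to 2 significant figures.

The Co²⁺/Co couple has the larger reduction potential, so it is the cathode: E°cell = −0.275 − (−0.736) = +0.461 V and n = 6.
From the Nernst equation, log Q = n(E° − E)/0.0592 = 6·(+0.461 − (+0.477))/0.0592 = −1.622.
The balanced reaction is 3 Co^2+(aq) + 2 Cr(s) → 3 Co(s) + 2 Cr^3+(aq), so Q = [Cr^3+(aq)]^2 / [Co^2+(aq)]^3.
Isolating [Co^2+(aq)] in Q = 10^{−1.622} yields log [Co^2+(aq)] = 0.328, i.e. 2.1 M.

2.1 M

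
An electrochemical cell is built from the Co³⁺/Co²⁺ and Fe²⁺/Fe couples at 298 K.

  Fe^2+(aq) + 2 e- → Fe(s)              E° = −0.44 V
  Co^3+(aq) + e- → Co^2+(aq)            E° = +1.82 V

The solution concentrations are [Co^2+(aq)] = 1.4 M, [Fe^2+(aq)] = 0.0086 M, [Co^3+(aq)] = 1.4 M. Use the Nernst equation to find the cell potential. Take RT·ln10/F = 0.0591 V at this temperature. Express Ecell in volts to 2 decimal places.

+2.32 V

The Co³⁺/Co²⁺ couple has the more positive E°, so it is the cathode; Fe²⁺/Fe is the anode.
E°cell = E°cat − E°an = +1.82 − (−0.44) = +2.26 V; n = 2.
Balancing gives 2 Co^3+(aq) + Fe(s) → 2 Co^2+(aq) + Fe^2+(aq); hence Q = ([Co^2+(aq)]^2·[Fe^2+(aq)]) / [Co^3+(aq)]^2 = 0.0086 (log Q = −2.066).
By the Nernst equation, E = +2.26 − (0.0591/2)·(−2.066) = +2.32 V.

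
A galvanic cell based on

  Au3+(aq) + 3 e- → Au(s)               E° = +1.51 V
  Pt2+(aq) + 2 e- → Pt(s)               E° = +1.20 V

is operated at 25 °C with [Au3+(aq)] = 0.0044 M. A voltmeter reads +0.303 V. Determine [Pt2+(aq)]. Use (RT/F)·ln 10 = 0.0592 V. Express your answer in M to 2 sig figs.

0.046 M

With Au³⁺/Au at the cathode and Pt²⁺/Pt at the anode, E°cell = +1.51 − (+1.20) = +0.31 V (n = 6).
From the Nernst equation, log Q = n(E° − E)/0.0592 = 6·(+0.31 − (+0.303))/0.0592 = 0.709.
For 2 Au3+(aq) + 3 Pt(s) → 2 Au(s) + 3 Pt2+(aq), the reaction quotient is Q = [Pt2+(aq)]^3 / [Au3+(aq)]^2.
Isolating [Pt2+(aq)] in Q = 10^{0.709} yields log [Pt2+(aq)] = −1.335, i.e. 0.046 M.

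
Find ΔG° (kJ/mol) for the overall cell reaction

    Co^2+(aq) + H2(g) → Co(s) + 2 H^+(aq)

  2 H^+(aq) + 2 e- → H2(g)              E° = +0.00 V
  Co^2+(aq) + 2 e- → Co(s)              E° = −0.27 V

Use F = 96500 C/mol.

+52.1 kJ/mol

In the reaction as written Co^2+(aq) is reduced, so the Co²⁺/Co couple is the cathode and 2H⁺/H₂ is the anode.
E°cell = −0.27 − (+0.00) = −0.27 V; balancing electrons gives n = 2.
ΔG° = −nFE°cell = −(2)(96500)(−0.27) J/mol = +52.1 kJ/mol.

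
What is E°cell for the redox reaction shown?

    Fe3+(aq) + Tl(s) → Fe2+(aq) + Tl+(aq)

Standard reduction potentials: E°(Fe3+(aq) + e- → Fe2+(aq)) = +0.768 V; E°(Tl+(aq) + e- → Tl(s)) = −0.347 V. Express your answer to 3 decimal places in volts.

+1.115 V

In the reaction as written, Fe3+(aq) is reduced (cathode) and Tl+(aq) is produced by oxidation at the anode.
E°cell = E°(cathode) − E°(anode) = +0.768 − (−0.347) = +1.115 V.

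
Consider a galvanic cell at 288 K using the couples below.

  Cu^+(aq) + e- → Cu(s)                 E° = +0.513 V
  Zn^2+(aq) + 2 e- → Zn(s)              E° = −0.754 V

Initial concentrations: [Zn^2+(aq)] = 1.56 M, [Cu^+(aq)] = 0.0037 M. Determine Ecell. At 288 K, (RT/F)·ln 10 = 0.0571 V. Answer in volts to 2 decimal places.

+1.12 V

The Cu⁺/Cu couple has the more positive E°, so it is the cathode; Zn²⁺/Zn is the anode.
E°cell = E°cat − E°an = +0.513 − (−0.754) = +1.267 V; n = 2.
Balancing gives 2 Cu^+(aq) + Zn(s) → 2 Cu(s) + Zn^2+(aq); hence Q = [Zn^2+(aq)] / [Cu^+(aq)]^2 = 1.14×10^5 (log Q = 5.057).
E = E° − (0.0571/n)·log Q = +1.267 − (0.0571/2)(5.057) = +1.12 V.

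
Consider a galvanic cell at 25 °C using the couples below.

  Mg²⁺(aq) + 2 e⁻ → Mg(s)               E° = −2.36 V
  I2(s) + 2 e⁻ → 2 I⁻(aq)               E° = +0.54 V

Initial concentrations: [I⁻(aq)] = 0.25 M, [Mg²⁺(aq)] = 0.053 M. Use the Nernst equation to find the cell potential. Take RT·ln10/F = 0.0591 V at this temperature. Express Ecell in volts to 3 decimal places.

+2.973 V

I₂/I⁻ is reduced (cathode, E° = +0.54 V) and Mg²⁺/Mg is oxidized (anode).
E°cell = +0.54 − (−2.36) = +2.90 V, with n = 2 electrons transferred.
The balanced reaction is I2(s) + Mg(s) → 2 I⁻(aq) + Mg²⁺(aq), so Q = [I⁻(aq)]^2·[Mg²⁺(aq)] = 0.00331 and log Q = −2.480.
E = E° − (0.0591/n)·log Q = +2.90 − (0.0591/2)(−2.480) = +2.973 V.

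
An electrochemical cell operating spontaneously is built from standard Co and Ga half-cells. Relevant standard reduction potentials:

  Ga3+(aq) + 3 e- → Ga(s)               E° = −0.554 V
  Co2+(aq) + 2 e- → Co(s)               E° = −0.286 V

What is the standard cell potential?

The Co²⁺/Co couple has the higher E°, so Co ion is reduced (cathode) and Ga is oxidized (anode).
E°cell = E°(cathode) − E°(anode) = −0.286 − (−0.554) = +0.268 V.

+0.268 V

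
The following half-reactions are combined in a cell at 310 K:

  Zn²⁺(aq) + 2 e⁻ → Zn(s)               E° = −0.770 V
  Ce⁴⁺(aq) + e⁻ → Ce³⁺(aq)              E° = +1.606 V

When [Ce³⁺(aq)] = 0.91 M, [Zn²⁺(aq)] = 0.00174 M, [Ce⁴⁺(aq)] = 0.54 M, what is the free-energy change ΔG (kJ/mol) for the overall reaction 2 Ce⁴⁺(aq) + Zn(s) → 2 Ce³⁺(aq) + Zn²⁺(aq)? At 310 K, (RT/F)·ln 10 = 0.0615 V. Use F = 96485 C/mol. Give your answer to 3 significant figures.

−472 kJ/mol

E°cell = +1.606 − (−0.770) = +2.376 V; the balanced reaction transfers n = 2 electrons.
The reaction quotient is ([Ce³⁺(aq)]^2·[Zn²⁺(aq)]) / [Ce⁴⁺(aq)]^2 = 0.00494; by Nernst, E = +2.376 − (0.0615/2)(−2.306) = +2.4469 V.
Finally ΔG = −nFE = −(2)(96485 C/mol)(+2.4469 V) = −472 kJ/mol.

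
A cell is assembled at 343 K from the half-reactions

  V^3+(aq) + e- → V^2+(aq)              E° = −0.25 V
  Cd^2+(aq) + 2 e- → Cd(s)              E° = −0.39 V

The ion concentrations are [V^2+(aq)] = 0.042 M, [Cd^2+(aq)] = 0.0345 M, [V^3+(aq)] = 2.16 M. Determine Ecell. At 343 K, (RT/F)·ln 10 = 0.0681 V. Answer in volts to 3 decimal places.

+0.306 V

Since E°(V³⁺/V²⁺) > E°(Cd²⁺/Cd), V³⁺/V²⁺ serves as the cathode.
E°cell = E°cat − E°an = −0.25 − (−0.39) = +0.14 V; n = 2.
The balanced reaction is 2 V^3+(aq) + Cd(s) → 2 V^2+(aq) + Cd^2+(aq), so Q = ([V^2+(aq)]^2·[Cd^2+(aq)]) / [V^3+(aq)]^2 = 1.3×10^−5 and log Q = −4.885.
By the Nernst equation, E = +0.14 − (0.0681/2)·(−4.885) = +0.306 V.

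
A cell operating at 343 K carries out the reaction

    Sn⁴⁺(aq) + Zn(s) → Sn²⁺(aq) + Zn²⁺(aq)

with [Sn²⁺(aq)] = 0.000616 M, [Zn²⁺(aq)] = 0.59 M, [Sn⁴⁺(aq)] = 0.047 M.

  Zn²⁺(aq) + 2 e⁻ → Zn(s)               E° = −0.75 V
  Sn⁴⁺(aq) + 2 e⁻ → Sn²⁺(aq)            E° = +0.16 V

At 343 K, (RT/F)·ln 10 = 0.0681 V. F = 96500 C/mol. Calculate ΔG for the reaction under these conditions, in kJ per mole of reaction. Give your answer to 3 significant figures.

−190 kJ/mol

E°cell = +0.16 − (−0.75) = +0.91 V; the balanced reaction transfers n = 2 electrons.
The reaction quotient is ([Sn²⁺(aq)]·[Zn²⁺(aq)]) / [Sn⁴⁺(aq)] = 0.00773; by Nernst, E = +0.91 − (0.0681/2)(−2.112) = +0.9819 V.
Then ΔG = −nFE = −2 × 96500 × +0.9819 J/mol = −190 kJ/mol.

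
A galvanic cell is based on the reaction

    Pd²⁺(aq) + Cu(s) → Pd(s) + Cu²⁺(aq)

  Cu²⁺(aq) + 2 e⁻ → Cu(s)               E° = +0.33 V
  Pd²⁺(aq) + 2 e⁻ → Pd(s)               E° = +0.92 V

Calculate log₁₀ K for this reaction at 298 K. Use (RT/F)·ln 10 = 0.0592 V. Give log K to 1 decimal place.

The Pd²⁺/Pd couple is reduced (cathode); E°cell = +0.92 − (+0.33) = +0.59 V with n = 2.
At equilibrium E = 0, so log K = nE°cell / 0.0592 = (2)(+0.59) / 0.0592 = 19.9.

log K = 19.9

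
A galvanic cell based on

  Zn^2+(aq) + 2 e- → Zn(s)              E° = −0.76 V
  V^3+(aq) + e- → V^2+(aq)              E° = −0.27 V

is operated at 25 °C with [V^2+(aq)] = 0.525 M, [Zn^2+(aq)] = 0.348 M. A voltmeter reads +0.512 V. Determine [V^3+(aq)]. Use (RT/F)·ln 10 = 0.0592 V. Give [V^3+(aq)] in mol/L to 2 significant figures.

With V³⁺/V²⁺ at the cathode and Zn²⁺/Zn at the anode, E°cell = −0.27 − (−0.76) = +0.49 V (n = 2).
Since E = E° − (0.0592/n)·log Q, log Q = n(E° − E)/0.0592 = −0.743.
For 2 V^3+(aq) + Zn(s) → 2 V^2+(aq) + Zn^2+(aq), the reaction quotient is Q = ([V^2+(aq)]^2·[Zn^2+(aq)]) / [V^3+(aq)]^2.
Solving for the unknown gives log [V^3+(aq)] = −0.138, so [V^3+(aq)] ≈ 0.73 M.

0.73 M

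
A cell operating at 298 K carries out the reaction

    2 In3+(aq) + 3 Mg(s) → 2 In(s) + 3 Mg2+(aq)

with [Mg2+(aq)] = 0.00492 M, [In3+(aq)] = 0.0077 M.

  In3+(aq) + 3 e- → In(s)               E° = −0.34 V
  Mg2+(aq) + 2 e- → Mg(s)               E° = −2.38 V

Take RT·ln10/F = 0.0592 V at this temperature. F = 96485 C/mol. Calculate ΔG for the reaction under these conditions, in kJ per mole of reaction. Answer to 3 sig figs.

−1200 kJ/mol

The standard cell potential is −0.34 − (−2.38) = +2.04 V, with n = 6 electrons in the balanced equation.
The reaction quotient is [Mg2+(aq)]^3 / [In3+(aq)]^2 = 0.00201; by Nernst, E = +2.04 − (0.0592/6)(−2.697) = +2.0666 V.
Finally ΔG = −nFE = −(6)(96485 C/mol)(+2.0666 V) = −1200 kJ/mol.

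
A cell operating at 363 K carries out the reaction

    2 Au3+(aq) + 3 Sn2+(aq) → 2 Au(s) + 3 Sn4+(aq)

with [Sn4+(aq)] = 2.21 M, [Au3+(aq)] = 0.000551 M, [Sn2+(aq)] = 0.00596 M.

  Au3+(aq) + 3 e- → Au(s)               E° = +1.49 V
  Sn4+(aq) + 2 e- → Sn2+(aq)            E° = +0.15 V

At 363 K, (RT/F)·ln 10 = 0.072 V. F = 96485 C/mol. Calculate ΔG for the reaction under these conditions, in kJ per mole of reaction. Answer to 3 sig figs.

−677 kJ/mol

With Au³⁺/Au reduced at the cathode, E°cell = +1.49 − (+0.15) = +1.34 V and n = 6.
Here Q = [Sn4+(aq)]^3 / ([Au3+(aq)]^2·[Sn2+(aq)]^3) = 1.68×10^14 (log Q = 14.225), giving E = +1.34 − (0.072/6)·(14.225) = +1.1693 V.
Then ΔG = −nFE = −6 × 96485 × +1.1693 J/mol = −677 kJ/mol.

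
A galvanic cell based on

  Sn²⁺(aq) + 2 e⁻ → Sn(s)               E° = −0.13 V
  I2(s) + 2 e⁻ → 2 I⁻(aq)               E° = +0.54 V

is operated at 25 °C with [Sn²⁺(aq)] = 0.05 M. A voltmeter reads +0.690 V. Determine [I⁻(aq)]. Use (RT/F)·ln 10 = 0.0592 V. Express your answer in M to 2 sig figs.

2.1 M

I₂/I⁻ is the cathode (higher E°); E°cell = +0.54 − (−0.13) = +0.67 V with n = 2.
From the Nernst equation, log Q = n(E° − E)/0.0592 = 2·(+0.67 − (+0.690))/0.0592 = −0.676.
Balancing electrons gives I2(s) + Sn(s) → 2 I⁻(aq) + Sn²⁺(aq); thus Q = [I⁻(aq)]^2·[Sn²⁺(aq)].
Substituting the known concentrations and solving, log [I⁻(aq)] = 0.313 and [I⁻(aq)] = 2.1 M.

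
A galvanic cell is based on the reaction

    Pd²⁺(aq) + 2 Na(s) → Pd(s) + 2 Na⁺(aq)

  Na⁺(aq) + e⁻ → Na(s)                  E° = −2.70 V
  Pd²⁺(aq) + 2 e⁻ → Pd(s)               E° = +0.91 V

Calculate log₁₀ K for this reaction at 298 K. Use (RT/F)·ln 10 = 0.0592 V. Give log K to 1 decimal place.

The Pd²⁺/Pd couple is reduced (cathode); E°cell = +0.91 − (−2.70) = +3.61 V with n = 2.
At equilibrium E = 0, so log K = nE°cell / 0.0592 = (2)(+3.61) / 0.0592 = 122.0.

log K = 122.0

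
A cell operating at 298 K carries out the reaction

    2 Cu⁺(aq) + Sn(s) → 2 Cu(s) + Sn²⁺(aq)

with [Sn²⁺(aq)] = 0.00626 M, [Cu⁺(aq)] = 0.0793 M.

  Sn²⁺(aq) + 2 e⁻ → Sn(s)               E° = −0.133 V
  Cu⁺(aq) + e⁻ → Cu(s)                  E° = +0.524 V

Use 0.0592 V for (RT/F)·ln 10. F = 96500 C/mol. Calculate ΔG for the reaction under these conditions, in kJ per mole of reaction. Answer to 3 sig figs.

−127 kJ/mol

With Cu⁺/Cu reduced at the cathode, E°cell = +0.524 − (−0.133) = +0.657 V and n = 2.
The reaction quotient is [Sn²⁺(aq)] / [Cu⁺(aq)]^2 = 0.995; by Nernst, E = +0.657 − (0.0592/2)(−0.002) = +0.6571 V.
Finally ΔG = −nFE = −(2)(96500 C/mol)(+0.6571 V) = −127 kJ/mol.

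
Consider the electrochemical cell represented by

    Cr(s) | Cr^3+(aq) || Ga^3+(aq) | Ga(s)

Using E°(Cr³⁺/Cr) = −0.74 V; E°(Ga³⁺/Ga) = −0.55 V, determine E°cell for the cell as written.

+0.19 V

By convention the left-hand electrode in cell notation is the anode (oxidation) and the right-hand electrode is the cathode (reduction).
E°cell = E°(right) − E°(left) = −0.55 − (−0.74) = +0.19 V.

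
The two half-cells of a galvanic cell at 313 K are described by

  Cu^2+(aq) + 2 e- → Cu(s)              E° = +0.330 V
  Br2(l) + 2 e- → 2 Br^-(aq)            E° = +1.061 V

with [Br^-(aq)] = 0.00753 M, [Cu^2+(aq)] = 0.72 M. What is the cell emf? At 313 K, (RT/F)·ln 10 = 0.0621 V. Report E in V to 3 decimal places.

The Br₂/Br⁻ couple has the more positive E°, so it is the cathode; Cu²⁺/Cu is the anode.
E°cell = E°cat − E°an = +1.061 − (+0.330) = +0.731 V; n = 2.
For the overall reaction Br2(l) + Cu(s) → 2 Br^-(aq) + Cu^2+(aq), Q = [Br^-(aq)]^2·[Cu^2+(aq)] = 4.08×10^−5, giving log Q = −4.389.
Applying E = E° − (RT ln10/nF)·log Q gives +0.731 − (0.0621/2)(−4.389) = +0.867 V.

+0.867 V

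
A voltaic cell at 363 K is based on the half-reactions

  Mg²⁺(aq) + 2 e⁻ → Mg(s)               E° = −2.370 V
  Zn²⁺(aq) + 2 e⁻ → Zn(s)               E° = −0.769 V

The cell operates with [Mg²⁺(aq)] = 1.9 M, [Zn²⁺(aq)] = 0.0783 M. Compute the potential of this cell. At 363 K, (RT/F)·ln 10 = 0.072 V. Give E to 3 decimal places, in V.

+1.551 V

Zn²⁺/Zn is reduced (cathode, E° = −0.769 V) and Mg²⁺/Mg is oxidized (anode).
E°cell = E°cat − E°an = −0.769 − (−2.370) = +1.601 V; n = 2.
For the overall reaction Zn²⁺(aq) + Mg(s) → Zn(s) + Mg²⁺(aq), Q = [Mg²⁺(aq)] / [Zn²⁺(aq)] = 24.3, giving log Q = 1.385.
E = E° − (0.072/n)·log Q = +1.601 − (0.072/2)(1.385) = +1.551 V.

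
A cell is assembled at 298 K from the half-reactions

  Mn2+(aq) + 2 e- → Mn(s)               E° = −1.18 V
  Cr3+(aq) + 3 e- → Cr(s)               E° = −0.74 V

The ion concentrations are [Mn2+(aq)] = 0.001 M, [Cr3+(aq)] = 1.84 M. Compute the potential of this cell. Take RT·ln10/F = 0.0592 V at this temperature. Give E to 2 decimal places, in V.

+0.53 V

Since E°(Cr³⁺/Cr) > E°(Mn²⁺/Mn), Cr³⁺/Cr serves as the cathode.
E°cell = E°cat − E°an = −0.74 − (−1.18) = +0.44 V; n = 6.
For the overall reaction 2 Cr3+(aq) + 3 Mn(s) → 2 Cr(s) + 3 Mn2+(aq), Q = [Mn2+(aq)]^3 / [Cr3+(aq)]^2 = 2.95×10^−10, giving log Q = −9.530.
Applying E = E° − (RT ln10/nF)·log Q gives +0.44 − (0.0592/6)(−9.530) = +0.53 V.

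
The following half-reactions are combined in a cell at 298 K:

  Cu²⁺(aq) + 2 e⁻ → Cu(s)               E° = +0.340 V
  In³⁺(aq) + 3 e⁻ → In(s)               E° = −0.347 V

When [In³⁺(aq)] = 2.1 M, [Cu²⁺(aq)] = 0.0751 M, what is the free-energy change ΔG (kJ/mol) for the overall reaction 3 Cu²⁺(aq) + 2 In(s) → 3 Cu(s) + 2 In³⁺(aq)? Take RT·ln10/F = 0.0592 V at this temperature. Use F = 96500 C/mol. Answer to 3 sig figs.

With Cu²⁺/Cu reduced at the cathode, E°cell = +0.340 − (−0.347) = +0.687 V and n = 6.
Q = [In³⁺(aq)]^2 / [Cu²⁺(aq)]^3 = 1.04×10^4, so log Q = 4.018 and E = +0.687 − (0.0592/6)(4.018) = +0.6474 V.
Finally ΔG = −nFE = −(6)(96500 C/mol)(+0.6474 V) = −375 kJ/mol.

−375 kJ/mol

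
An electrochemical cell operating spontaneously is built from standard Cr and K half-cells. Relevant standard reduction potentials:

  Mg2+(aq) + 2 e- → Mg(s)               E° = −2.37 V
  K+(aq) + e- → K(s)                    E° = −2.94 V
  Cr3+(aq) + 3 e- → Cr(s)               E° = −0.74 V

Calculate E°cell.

The Cr³⁺/Cr couple has the higher E°, so Cr ion is reduced (cathode) and K is oxidized (anode).
E°cell = E°(cathode) − E°(anode) = −0.74 − (−2.94) = +2.20 V.

+2.20 V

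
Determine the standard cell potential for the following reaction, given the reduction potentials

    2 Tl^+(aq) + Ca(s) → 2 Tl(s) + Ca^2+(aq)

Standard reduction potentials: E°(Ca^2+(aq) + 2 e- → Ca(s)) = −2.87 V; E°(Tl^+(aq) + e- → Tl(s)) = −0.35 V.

+2.52 V

In the reaction as written, Tl^+(aq) is reduced (cathode) and Ca^2+(aq) is produced by oxidation at the anode.
E°cell = E°(cathode) − E°(anode) = −0.35 − (−2.87) = +2.52 V.
The positive value indicates the reaction is spontaneous as written.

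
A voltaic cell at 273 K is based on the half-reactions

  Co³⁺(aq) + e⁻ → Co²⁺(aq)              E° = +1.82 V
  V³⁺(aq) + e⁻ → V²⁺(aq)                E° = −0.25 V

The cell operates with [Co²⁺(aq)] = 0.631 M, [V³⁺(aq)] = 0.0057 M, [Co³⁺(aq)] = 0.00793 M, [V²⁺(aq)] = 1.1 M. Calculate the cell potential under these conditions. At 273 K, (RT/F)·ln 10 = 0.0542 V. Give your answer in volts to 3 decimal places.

Co³⁺/Co²⁺ is reduced (cathode, E° = +1.82 V) and V³⁺/V²⁺ is oxidized (anode).
E°cell = +1.82 − (−0.25) = +2.07 V, with n = 1 electron transferred.
For the overall reaction Co³⁺(aq) + V²⁺(aq) → Co²⁺(aq) + V³⁺(aq), Q = ([Co²⁺(aq)]·[V³⁺(aq)]) / ([Co³⁺(aq)]·[V²⁺(aq)]) = 0.412, giving log Q = −0.385.
Applying E = E° − (RT ln10/nF)·log Q gives +2.07 − (0.0542/1)(−0.385) = +2.091 V.

+2.091 V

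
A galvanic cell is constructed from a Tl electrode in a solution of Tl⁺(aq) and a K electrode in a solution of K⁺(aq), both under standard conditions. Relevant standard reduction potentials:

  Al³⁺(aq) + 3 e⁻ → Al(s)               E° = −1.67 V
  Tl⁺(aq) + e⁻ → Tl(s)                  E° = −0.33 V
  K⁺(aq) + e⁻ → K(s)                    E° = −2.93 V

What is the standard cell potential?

+2.60 V

The Tl⁺/Tl couple has the higher E°, so Tl ion is reduced (cathode) and K is oxidized (anode).
E°cell = E°(cathode) − E°(anode) = −0.33 − (−2.93) = +2.60 V.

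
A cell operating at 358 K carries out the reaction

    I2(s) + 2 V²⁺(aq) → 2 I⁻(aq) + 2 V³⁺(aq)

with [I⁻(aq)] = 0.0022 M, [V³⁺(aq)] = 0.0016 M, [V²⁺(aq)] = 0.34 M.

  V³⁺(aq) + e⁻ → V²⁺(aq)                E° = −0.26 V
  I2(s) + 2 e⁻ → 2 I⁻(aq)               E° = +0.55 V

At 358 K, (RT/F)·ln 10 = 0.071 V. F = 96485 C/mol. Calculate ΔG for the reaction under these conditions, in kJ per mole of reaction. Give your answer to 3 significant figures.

−225 kJ/mol

E°cell = +0.55 − (−0.26) = +0.81 V; the balanced reaction transfers n = 2 electrons.
The reaction quotient is ([I⁻(aq)]^2·[V³⁺(aq)]^2) / [V²⁺(aq)]^2 = 1.07×10^−10; by Nernst, E = +0.81 − (0.071/2)(−9.970) = +1.1639 V.
Then ΔG = −nFE = −2 × 96485 × +1.1639 J/mol = −225 kJ/mol.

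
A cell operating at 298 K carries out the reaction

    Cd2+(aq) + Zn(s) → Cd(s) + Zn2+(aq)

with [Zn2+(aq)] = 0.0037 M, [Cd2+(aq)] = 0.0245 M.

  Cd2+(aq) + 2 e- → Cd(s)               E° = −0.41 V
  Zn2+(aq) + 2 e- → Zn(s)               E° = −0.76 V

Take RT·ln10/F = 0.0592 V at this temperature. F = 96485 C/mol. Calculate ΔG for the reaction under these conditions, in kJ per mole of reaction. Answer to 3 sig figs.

−72.2 kJ/mol

The standard cell potential is −0.41 − (−0.76) = +0.35 V, with n = 2 electrons in the balanced equation.
The reaction quotient is [Zn2+(aq)] / [Cd2+(aq)] = 0.151; by Nernst, E = +0.35 − (0.0592/2)(−0.821) = +0.3743 V.
ΔG = −nFE = −(2)(96485)(+0.3743) J/mol = −72.2 kJ/mol.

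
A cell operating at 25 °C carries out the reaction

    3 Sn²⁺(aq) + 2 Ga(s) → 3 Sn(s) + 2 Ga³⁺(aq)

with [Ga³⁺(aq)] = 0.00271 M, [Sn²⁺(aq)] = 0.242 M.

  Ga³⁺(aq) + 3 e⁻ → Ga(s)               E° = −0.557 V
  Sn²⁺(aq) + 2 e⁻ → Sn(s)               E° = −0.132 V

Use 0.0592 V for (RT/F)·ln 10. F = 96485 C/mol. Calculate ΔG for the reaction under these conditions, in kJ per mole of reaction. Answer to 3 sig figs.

−265 kJ/mol

E°cell = −0.132 − (−0.557) = +0.425 V; the balanced reaction transfers n = 6 electrons.
Here Q = [Ga³⁺(aq)]^2 / [Sn²⁺(aq)]^3 = 0.000518 (log Q = −3.286), giving E = +0.425 − (0.0592/6)·(−3.286) = +0.4574 V.
ΔG = −nFE = −(6)(96485)(+0.4574) J/mol = −265 kJ/mol.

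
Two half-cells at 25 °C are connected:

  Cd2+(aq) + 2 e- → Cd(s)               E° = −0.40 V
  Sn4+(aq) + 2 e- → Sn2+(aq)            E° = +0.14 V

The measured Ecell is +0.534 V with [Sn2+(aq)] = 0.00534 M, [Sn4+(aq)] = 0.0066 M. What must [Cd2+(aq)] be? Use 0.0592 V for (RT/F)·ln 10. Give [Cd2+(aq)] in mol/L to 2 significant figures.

With Sn⁴⁺/Sn²⁺ at the cathode and Cd²⁺/Cd at the anode, E°cell = +0.14 − (−0.40) = +0.54 V (n = 2).
Rearranging E = E° − (0.0592/n)·log Q gives log Q = 2(+0.54 − (+0.534))/0.0592 = 0.203.
Balancing electrons gives Sn4+(aq) + Cd(s) → Sn2+(aq) + Cd2+(aq); thus Q = ([Sn2+(aq)]·[Cd2+(aq)]) / [Sn4+(aq)].
Isolating [Cd2+(aq)] in Q = 10^{0.203} yields log [Cd2+(aq)] = 0.295, i.e. 2.0 M.

2.0 M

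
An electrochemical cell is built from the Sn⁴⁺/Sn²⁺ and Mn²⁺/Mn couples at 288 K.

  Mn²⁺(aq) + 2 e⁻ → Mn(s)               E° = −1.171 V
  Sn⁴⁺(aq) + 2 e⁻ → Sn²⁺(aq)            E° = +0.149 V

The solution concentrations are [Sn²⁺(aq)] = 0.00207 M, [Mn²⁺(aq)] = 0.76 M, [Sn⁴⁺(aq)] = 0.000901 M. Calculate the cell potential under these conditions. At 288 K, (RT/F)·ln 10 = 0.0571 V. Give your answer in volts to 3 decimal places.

Since E°(Sn⁴⁺/Sn²⁺) > E°(Mn²⁺/Mn), Sn⁴⁺/Sn²⁺ serves as the cathode.
The standard potential is +0.149 − (−1.171) = +1.320 V and the balanced reaction transfers n = 2 electrons.
The balanced reaction is Sn⁴⁺(aq) + Mn(s) → Sn²⁺(aq) + Mn²⁺(aq), so Q = ([Sn²⁺(aq)]·[Mn²⁺(aq)]) / [Sn⁴⁺(aq)] = 1.75 and log Q = 0.242.
By the Nernst equation, E = +1.320 − (0.0571/2)·(0.242) = +1.313 V.

+1.313 V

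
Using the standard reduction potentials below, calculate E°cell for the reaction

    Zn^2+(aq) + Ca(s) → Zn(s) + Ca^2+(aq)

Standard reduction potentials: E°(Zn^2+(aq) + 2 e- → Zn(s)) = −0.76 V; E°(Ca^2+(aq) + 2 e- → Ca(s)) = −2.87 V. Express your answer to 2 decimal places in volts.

+2.11 V

In the reaction as written, Zn^2+(aq) is reduced (cathode) and Ca^2+(aq) is produced by oxidation at the anode.
E°cell = E°(cathode) − E°(anode) = −0.76 − (−2.87) = +2.11 V.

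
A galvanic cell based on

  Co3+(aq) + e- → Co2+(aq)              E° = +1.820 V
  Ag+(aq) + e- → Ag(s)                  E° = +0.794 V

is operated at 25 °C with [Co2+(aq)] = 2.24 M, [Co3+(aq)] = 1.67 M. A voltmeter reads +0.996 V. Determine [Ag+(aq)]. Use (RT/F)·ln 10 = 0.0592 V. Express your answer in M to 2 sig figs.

The Co³⁺/Co²⁺ couple has the larger reduction potential, so it is the cathode: E°cell = +1.820 − (+0.794) = +1.026 V and n = 1.
Rearranging E = E° − (0.0592/n)·log Q gives log Q = 1(+1.026 − (+0.996))/0.0592 = 0.507.
The balanced reaction is Co3+(aq) + Ag(s) → Co2+(aq) + Ag+(aq), so Q = ([Co2+(aq)]·[Ag+(aq)]) / [Co3+(aq)].
Substituting the known concentrations and solving, log [Ag+(aq)] = 0.379 and [Ag+(aq)] = 2.4 M.

2.4 M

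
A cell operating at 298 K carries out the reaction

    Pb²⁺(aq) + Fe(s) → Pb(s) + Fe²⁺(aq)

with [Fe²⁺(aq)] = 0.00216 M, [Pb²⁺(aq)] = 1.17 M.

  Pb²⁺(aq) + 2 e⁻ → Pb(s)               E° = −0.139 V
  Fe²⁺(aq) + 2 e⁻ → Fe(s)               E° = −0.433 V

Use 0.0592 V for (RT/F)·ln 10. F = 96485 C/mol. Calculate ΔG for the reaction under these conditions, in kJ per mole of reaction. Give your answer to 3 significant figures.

−72.3 kJ/mol

The standard cell potential is −0.139 − (−0.433) = +0.294 V, with n = 2 electrons in the balanced equation.
The reaction quotient is [Fe²⁺(aq)] / [Pb²⁺(aq)] = 0.00185; by Nernst, E = +0.294 − (0.0592/2)(−2.734) = +0.3749 V.
Finally ΔG = −nFE = −(2)(96485 C/mol)(+0.3749 V) = −72.3 kJ/mol.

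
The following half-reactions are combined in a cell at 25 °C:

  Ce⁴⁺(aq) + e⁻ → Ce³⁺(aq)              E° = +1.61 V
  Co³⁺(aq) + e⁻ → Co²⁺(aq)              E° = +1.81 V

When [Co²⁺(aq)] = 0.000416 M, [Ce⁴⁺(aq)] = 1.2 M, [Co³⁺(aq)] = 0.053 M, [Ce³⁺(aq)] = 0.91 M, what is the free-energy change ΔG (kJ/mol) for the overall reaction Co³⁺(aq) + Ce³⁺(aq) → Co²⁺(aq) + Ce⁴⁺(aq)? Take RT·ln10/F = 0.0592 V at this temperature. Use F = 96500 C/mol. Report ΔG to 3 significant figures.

−30.6 kJ/mol

With Co³⁺/Co²⁺ reduced at the cathode, E°cell = +1.81 − (+1.61) = +0.20 V and n = 1.
The reaction quotient is ([Co²⁺(aq)]·[Ce⁴⁺(aq)]) / ([Co³⁺(aq)]·[Ce³⁺(aq)]) = 0.0104; by Nernst, E = +0.20 − (0.0592/1)(−1.985) = +0.3175 V.
Then ΔG = −nFE = −1 × 96500 × +0.3175 J/mol = −30.6 kJ/mol.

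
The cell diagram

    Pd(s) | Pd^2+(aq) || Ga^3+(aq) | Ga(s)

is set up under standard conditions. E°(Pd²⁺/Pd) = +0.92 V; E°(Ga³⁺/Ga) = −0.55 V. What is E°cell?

−1.47 V

By convention the left-hand electrode in cell notation is the anode (oxidation) and the right-hand electrode is the cathode (reduction).
E°cell = E°(right) − E°(left) = −0.55 − (+0.92) = −1.47 V.
The negative sign shows that, as written, the cell would require an external voltage to drive the reaction.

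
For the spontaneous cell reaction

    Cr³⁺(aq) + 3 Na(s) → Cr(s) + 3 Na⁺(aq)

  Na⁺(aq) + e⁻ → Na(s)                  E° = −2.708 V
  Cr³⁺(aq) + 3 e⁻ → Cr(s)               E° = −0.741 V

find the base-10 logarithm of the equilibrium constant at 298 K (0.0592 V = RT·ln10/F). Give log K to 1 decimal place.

The Cr³⁺/Cr couple is reduced (cathode); E°cell = −0.741 − (−2.708) = +1.967 V with n = 3.
At equilibrium E = 0, so log K = nE°cell / 0.0592 = (3)(+1.967) / 0.0592 = 99.7.

log K = 99.7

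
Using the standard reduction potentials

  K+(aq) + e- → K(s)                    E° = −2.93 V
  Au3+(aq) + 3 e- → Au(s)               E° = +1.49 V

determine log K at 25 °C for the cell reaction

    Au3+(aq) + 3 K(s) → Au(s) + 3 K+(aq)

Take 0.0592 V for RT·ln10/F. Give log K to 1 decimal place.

The Au³⁺/Au couple is reduced (cathode); E°cell = +1.49 − (−2.93) = +4.42 V with n = 3.
At equilibrium E = 0, so log K = nE°cell / 0.0592 = (3)(+4.42) / 0.0592 = 224.0.

log K = 224.0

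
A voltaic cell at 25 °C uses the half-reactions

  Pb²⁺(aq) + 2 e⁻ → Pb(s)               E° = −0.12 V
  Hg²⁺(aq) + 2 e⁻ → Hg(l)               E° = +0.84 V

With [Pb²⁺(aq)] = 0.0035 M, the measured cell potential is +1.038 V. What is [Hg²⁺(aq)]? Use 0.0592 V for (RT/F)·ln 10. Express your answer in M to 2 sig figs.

The Hg²⁺/Hg couple has the larger reduction potential, so it is the cathode: E°cell = +0.84 − (−0.12) = +0.96 V and n = 2.
Rearranging E = E° − (0.0592/n)·log Q gives log Q = 2(+0.96 − (+1.038))/0.0592 = −2.635.
For Hg²⁺(aq) + Pb(s) → Hg(l) + Pb²⁺(aq), the reaction quotient is Q = [Pb²⁺(aq)] / [Hg²⁺(aq)].
Isolating [Hg²⁺(aq)] in Q = 10^{−2.635} yields log [Hg²⁺(aq)] = 0.179, i.e. 1.5 M.

1.5 M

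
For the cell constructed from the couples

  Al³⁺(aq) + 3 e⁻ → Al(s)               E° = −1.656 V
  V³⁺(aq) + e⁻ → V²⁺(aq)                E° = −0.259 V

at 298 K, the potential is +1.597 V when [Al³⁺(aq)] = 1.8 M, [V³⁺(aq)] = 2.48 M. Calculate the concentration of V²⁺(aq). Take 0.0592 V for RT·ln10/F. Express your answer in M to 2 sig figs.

0.00085 M

The V³⁺/V²⁺ couple has the larger reduction potential, so it is the cathode: E°cell = −0.259 − (−1.656) = +1.397 V and n = 3.
Rearranging E = E° − (0.0592/n)·log Q gives log Q = 3(+1.397 − (+1.597))/0.0592 = −10.135.
Balancing electrons gives 3 V³⁺(aq) + Al(s) → 3 V²⁺(aq) + Al³⁺(aq); thus Q = ([V²⁺(aq)]^3·[Al³⁺(aq)]) / [V³⁺(aq)]^3.
Substituting the known concentrations and solving, log [V²⁺(aq)] = −3.069 and [V²⁺(aq)] = 0.00085 M.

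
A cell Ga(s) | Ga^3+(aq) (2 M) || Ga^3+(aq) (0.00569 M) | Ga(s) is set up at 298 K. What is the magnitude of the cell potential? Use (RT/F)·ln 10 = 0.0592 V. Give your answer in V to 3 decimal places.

0.050 V

For a concentration cell E°cell = 0, since both electrodes use the same couple.
The compartment with the higher Ga^3+(aq) concentration (2 M) acts as the cathode; ions are reduced there and produced at the dilute (0.00569 M) anode.
With n = 3, Ecell = −(0.0592/3)·log([dilute]/[conc]) = −(0.0592/3)·log(0.00569/2) = +0.050 V.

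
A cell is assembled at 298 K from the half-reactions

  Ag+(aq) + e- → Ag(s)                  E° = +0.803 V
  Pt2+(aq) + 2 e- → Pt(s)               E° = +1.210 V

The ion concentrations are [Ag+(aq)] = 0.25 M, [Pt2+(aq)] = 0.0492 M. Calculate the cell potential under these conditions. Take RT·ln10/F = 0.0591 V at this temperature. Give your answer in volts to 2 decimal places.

+0.40 V

Since E°(Pt²⁺/Pt) > E°(Ag⁺/Ag), Pt²⁺/Pt serves as the cathode.
E°cell = E°cat − E°an = +1.210 − (+0.803) = +0.407 V; n = 2.
Balancing gives Pt2+(aq) + 2 Ag(s) → Pt(s) + 2 Ag+(aq); hence Q = [Ag+(aq)]^2 / [Pt2+(aq)] = 1.27 (log Q = 0.104).
E = E° − (0.0591/n)·log Q = +0.407 − (0.0591/2)(0.104) = +0.40 V.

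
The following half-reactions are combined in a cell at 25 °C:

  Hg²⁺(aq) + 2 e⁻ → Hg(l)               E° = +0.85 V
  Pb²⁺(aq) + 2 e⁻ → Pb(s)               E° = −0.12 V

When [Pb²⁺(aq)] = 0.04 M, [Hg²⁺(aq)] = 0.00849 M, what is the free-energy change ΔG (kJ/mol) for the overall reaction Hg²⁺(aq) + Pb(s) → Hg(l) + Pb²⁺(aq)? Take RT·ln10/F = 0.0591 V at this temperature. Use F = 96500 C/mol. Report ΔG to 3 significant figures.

−183 kJ/mol

The standard cell potential is +0.85 − (−0.12) = +0.97 V, with n = 2 electrons in the balanced equation.
The reaction quotient is [Pb²⁺(aq)] / [Hg²⁺(aq)] = 4.71; by Nernst, E = +0.97 − (0.0591/2)(0.673) = +0.9501 V.
Then ΔG = −nFE = −2 × 96500 × +0.9501 J/mol = −183 kJ/mol.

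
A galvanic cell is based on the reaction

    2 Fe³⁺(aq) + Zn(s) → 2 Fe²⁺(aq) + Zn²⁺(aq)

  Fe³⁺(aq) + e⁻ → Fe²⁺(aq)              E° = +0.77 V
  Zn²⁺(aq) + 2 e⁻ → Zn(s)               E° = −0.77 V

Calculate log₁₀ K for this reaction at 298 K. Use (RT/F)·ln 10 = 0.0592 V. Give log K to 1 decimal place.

The Fe³⁺/Fe²⁺ couple is reduced (cathode); E°cell = +0.77 − (−0.77) = +1.54 V with n = 2.
At equilibrium E = 0, so log K = nE°cell / 0.0592 = (2)(+1.54) / 0.0592 = 52.0.

log K = 52.0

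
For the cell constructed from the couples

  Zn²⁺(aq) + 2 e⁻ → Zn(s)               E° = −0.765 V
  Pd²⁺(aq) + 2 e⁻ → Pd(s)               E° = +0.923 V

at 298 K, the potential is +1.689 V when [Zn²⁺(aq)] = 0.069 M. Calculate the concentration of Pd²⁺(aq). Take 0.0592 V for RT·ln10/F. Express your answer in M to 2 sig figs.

The Pd²⁺/Pd couple has the larger reduction potential, so it is the cathode: E°cell = +0.923 − (−0.765) = +1.688 V and n = 2.
Rearranging E = E° − (0.0592/n)·log Q gives log Q = 2(+1.688 − (+1.689))/0.0592 = −0.034.
For Pd²⁺(aq) + Zn(s) → Pd(s) + Zn²⁺(aq), the reaction quotient is Q = [Zn²⁺(aq)] / [Pd²⁺(aq)].
Substituting the known concentrations and solving, log [Pd²⁺(aq)] = −1.127 and [Pd²⁺(aq)] = 0.075 M.

0.075 M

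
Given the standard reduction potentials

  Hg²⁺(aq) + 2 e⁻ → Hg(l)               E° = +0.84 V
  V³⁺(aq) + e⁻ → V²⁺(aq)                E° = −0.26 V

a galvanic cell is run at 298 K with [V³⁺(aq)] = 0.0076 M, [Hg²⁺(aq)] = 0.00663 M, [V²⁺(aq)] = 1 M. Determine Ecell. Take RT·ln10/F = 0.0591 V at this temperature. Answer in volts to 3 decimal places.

The Hg²⁺/Hg couple has the more positive E°, so it is the cathode; V³⁺/V²⁺ is the anode.
The standard potential is +0.84 − (−0.26) = +1.10 V and the balanced reaction transfers n = 2 electrons.
Balancing gives Hg²⁺(aq) + 2 V²⁺(aq) → Hg(l) + 2 V³⁺(aq); hence Q = [V³⁺(aq)]^2 / ([Hg²⁺(aq)]·[V²⁺(aq)]^2) = 0.00871 (log Q = −2.060).
E = E° − (0.0591/n)·log Q = +1.10 − (0.0591/2)(−2.060) = +1.161 V.

+1.161 V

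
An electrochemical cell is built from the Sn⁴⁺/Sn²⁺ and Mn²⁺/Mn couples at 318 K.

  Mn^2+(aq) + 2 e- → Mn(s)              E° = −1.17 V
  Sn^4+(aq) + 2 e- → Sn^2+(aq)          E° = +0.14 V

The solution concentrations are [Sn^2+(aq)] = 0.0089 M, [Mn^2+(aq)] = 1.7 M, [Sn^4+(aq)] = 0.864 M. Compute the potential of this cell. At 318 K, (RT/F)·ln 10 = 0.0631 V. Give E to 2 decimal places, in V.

Sn⁴⁺/Sn²⁺ is reduced (cathode, E° = +0.14 V) and Mn²⁺/Mn is oxidized (anode).
E°cell = E°cat − E°an = +0.14 − (−1.17) = +1.31 V; n = 2.
Balancing gives Sn^4+(aq) + Mn(s) → Sn^2+(aq) + Mn^2+(aq); hence Q = ([Sn^2+(aq)]·[Mn^2+(aq)]) / [Sn^4+(aq)] = 0.0175 (log Q = −1.757).
E = E° − (0.0631/n)·log Q = +1.31 − (0.0631/2)(−1.757) = +1.37 V.

+1.37 V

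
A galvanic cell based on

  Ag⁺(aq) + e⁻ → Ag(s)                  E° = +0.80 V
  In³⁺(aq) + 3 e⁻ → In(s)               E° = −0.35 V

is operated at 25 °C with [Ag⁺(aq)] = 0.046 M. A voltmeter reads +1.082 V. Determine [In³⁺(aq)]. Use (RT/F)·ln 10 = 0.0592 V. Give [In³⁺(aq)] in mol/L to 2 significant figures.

0.27 M

The Ag⁺/Ag couple has the larger reduction potential, so it is the cathode: E°cell = +0.80 − (−0.35) = +1.15 V and n = 3.
Rearranging E = E° − (0.0592/n)·log Q gives log Q = 3(+1.15 − (+1.082))/0.0592 = 3.446.
The balanced reaction is 3 Ag⁺(aq) + In(s) → 3 Ag(s) + In³⁺(aq), so Q = [In³⁺(aq)] / [Ag⁺(aq)]^3.
Substituting the known concentrations and solving, log [In³⁺(aq)] = −0.566 and [In³⁺(aq)] = 0.27 M.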